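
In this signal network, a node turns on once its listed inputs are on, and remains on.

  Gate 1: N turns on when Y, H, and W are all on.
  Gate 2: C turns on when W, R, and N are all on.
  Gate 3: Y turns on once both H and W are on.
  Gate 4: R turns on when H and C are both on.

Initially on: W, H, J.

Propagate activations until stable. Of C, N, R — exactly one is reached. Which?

N

Gate 3: H and W on → Y on.
Gate 1: Y, H, and W on → N on.
C would need W, R, and N (Gate 2), but R never turns on. R would need H and C (Gate 4), but C never turns on.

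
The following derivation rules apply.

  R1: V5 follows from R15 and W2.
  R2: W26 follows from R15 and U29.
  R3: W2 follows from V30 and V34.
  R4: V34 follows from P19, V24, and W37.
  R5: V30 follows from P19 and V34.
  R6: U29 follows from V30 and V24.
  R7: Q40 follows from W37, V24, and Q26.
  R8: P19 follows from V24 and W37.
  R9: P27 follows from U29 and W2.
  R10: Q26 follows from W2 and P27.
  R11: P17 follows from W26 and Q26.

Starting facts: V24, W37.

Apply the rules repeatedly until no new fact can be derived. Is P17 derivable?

No

P17 would need W26 and Q26 (R11), but W26 is never established.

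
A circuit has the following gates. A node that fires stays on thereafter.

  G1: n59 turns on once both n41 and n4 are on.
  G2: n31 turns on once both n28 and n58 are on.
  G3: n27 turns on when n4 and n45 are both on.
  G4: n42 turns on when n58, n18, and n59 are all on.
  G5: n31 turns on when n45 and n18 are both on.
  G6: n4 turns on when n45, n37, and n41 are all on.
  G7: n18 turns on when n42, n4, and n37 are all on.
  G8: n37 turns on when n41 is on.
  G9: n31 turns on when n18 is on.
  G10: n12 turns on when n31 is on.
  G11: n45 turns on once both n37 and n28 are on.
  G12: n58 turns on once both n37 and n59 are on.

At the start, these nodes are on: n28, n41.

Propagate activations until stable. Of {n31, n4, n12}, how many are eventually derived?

3

G8: n41 on → n37 on.
G11: n37 and n28 on → n45 on.
G6: n45, n37, and n41 on → n4 on.
n41 and n4 are on, so n59 turns on (G1).
n37 and n59 are on, so n58 turns on (G12).
G2: n28 and n58 on → n31 on.
n31 is on, so n12 turns on (G10).
n31: reached.
n4: reached.
n12: reached.
All 3 are reached.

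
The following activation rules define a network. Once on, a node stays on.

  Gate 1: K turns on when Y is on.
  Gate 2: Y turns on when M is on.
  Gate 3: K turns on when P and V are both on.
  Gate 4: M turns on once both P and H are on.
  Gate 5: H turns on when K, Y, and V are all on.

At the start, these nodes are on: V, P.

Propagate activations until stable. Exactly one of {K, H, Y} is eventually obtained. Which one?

K

Gate 3: P and V on → K on.
Y would need M (Gate 2), but M never turns on. H would need K, Y, and V (Gate 5), but Y never turns on.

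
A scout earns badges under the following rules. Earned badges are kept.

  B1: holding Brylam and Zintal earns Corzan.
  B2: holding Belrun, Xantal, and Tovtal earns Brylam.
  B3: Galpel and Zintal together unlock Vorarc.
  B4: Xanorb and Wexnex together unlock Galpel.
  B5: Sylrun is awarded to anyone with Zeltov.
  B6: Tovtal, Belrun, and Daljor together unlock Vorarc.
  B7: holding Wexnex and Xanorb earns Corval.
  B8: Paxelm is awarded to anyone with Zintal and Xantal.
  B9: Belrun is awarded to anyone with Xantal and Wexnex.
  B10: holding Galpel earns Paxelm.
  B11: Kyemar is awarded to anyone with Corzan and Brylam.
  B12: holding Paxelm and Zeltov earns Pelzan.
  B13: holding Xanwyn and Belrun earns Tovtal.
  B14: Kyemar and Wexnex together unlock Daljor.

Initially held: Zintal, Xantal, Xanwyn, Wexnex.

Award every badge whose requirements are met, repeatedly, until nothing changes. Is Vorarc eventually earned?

Yes

With Xantal and Wexnex, Belrun is earned (B9).
With Xanwyn and Belrun, Tovtal is earned (B13).
With Belrun, Xantal, and Tovtal, Brylam is earned (B2).
With Brylam and Zintal, Corzan is earned (B1).
With Corzan and Brylam, Kyemar is earned (B11).
With Kyemar and Wexnex, Daljor is earned (B14).
With Tovtal, Belrun, and Daljor, Vorarc is earned (B6).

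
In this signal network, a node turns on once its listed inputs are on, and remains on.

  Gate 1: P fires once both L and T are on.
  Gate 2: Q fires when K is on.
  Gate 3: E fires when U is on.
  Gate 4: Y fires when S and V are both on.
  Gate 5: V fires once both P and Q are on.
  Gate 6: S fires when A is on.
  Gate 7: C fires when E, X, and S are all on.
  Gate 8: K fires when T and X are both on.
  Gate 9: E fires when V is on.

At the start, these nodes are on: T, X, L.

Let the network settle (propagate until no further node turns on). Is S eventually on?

No

S would need A (Gate 6), but A never turns on.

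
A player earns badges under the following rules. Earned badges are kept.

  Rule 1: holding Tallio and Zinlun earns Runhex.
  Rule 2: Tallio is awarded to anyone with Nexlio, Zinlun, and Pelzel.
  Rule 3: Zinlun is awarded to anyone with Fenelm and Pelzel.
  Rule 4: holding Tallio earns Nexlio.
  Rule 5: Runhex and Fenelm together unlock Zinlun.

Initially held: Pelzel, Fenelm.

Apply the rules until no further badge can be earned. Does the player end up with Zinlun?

With Fenelm and Pelzel, Zinlun is earned (Rule 3).

Yes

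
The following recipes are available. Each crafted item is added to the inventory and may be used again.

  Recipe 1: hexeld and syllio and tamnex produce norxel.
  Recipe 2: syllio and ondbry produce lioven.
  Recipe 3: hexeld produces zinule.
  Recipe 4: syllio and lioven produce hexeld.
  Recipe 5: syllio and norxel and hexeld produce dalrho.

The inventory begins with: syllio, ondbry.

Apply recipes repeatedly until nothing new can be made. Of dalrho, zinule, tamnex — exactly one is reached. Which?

zinule

Using Recipe 2, syllio and ondbry make lioven.
Using Recipe 4, syllio and lioven make hexeld.
Using Recipe 3, hexeld makes zinule.
No rule produces tamnex, and it is not given. dalrho would need syllio, norxel, and hexeld (Recipe 5), but norxel is never obtained.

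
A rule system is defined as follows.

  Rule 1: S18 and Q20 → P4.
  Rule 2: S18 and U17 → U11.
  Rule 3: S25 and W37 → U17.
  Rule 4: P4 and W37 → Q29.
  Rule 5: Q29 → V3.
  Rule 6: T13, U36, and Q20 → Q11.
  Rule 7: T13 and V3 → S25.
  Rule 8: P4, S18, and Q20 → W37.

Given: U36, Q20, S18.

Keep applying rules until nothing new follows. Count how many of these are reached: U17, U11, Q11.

U17 would need S25 and W37 (Rule 3), but S25 is never established.
U11 would need S18 and U17 (Rule 2), but U17 is never established.
Q11 would need T13, U36, and Q20 (Rule 6), but T13 is never established.
None of the 3 are reached.

0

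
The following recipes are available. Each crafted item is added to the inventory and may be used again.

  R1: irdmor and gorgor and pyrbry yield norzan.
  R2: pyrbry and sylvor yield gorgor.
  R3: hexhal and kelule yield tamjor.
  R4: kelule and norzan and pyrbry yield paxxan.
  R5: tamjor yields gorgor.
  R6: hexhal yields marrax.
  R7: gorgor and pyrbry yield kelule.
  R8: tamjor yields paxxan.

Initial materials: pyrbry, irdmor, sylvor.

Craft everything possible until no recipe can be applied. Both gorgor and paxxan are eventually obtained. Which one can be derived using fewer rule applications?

gorgor: Using R2, pyrbry and sylvor make gorgor. [1 rule application]
paxxan: pyrbry and sylvor → gorgor (R2). irdmor and gorgor and pyrbry → norzan (R1). gorgor and pyrbry → kelule (R7). Using R4, kelule, norzan, and pyrbry make paxxan. [4 rule applications]
gorgor needs fewer.

gorgor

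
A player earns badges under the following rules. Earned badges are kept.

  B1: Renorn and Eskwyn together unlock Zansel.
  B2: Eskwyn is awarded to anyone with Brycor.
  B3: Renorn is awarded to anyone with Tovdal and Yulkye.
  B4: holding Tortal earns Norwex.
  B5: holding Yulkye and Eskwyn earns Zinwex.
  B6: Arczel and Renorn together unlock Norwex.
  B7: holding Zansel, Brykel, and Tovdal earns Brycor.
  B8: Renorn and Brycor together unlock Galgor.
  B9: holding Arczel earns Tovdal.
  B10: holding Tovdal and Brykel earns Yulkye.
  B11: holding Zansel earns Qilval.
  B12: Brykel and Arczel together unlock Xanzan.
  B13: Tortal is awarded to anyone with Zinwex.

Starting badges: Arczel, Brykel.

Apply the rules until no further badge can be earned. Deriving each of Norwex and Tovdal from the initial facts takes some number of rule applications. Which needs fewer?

Tovdal: With Arczel, Tovdal is earned (B9). [1 rule application]
Norwex: With Arczel, Tovdal is earned (B9). With Tovdal and Brykel, Yulkye is earned (B10). With Tovdal and Yulkye, Renorn is earned (B3). With Arczel and Renorn, Norwex is earned (B6). [4 rule applications]
Tovdal needs fewer.

Tovdal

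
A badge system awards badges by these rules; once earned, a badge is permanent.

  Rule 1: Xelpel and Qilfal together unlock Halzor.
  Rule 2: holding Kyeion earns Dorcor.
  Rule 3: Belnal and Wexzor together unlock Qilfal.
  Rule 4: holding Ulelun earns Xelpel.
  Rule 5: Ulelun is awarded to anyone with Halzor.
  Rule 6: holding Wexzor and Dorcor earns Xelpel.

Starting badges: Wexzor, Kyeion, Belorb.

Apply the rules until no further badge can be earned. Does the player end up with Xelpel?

Yes

With Kyeion, Dorcor is earned (Rule 2).
With Wexzor and Dorcor, Xelpel is earned (Rule 6).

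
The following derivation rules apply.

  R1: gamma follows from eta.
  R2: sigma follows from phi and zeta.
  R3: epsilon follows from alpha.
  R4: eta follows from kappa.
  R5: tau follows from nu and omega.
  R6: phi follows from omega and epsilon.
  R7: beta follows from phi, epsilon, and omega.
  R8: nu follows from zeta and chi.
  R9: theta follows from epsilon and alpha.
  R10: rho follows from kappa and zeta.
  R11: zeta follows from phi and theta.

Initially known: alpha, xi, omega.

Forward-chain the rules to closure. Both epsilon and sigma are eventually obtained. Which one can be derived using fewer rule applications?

epsilon: From alpha, R3 gives epsilon. [1 rule application]
sigma: alpha holds, so epsilon follows (R3). From epsilon and alpha, R9 gives theta. omega and epsilon hold, so phi follows (R6). phi and theta hold, so zeta follows (R11). From phi and zeta, R2 gives sigma. [5 rule applications]
epsilon needs fewer.

epsilon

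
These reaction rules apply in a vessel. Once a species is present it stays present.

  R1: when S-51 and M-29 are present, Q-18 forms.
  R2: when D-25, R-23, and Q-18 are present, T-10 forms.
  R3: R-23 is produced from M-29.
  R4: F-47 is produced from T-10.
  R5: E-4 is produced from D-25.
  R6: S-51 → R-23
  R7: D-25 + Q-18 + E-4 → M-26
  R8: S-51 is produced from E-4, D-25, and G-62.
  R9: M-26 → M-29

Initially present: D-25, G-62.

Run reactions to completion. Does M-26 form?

M-26 would need D-25, Q-18, and E-4 (R7), but Q-18 never forms.

No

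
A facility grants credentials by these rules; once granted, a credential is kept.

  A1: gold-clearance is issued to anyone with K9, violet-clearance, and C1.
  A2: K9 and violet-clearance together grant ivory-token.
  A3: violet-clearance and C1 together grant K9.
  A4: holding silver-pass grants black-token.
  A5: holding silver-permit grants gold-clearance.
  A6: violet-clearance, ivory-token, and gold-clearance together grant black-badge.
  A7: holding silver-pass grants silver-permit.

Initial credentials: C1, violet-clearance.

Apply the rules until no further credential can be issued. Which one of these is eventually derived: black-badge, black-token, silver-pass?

black-badge

Holding violet-clearance and C1 grants K9 (A3).
Holding K9, violet-clearance, and C1 grants gold-clearance (A1).
Holding K9 and violet-clearance grants ivory-token (A2).
Holding violet-clearance, ivory-token, and gold-clearance grants black-badge (A6).
No rule produces silver-pass, and it is not given. black-token would need silver-pass (A4), but silver-pass is never granted.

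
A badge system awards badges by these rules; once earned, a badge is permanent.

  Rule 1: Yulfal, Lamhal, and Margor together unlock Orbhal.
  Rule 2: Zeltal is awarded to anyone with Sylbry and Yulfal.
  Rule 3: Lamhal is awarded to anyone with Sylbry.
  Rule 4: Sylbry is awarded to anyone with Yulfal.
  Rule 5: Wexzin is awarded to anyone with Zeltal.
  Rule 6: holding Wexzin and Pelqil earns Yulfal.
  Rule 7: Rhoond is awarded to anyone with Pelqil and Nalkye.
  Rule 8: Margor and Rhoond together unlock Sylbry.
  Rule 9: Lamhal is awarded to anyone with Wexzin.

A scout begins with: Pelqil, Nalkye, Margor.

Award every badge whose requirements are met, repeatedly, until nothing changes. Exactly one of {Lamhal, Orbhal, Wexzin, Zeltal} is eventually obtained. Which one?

With Pelqil and Nalkye, Rhoond is earned (Rule 7).
With Margor and Rhoond, Sylbry is earned (Rule 8).
With Sylbry, Lamhal is earned (Rule 3).
Orbhal would need Yulfal, Lamhal, and Margor (Rule 1), but Yulfal is never earned. Wexzin would need Zeltal (Rule 5), but Zeltal is never earned. Zeltal would need Sylbry and Yulfal (Rule 2), but Yulfal is never earned.

Lamhal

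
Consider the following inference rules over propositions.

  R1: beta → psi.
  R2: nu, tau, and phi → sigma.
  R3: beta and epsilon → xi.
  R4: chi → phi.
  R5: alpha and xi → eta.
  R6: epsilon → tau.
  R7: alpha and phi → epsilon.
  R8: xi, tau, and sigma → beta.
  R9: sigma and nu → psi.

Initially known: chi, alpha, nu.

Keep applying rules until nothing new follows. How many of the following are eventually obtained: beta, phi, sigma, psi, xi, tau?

4

From chi, R4 gives phi.
From alpha and phi, R7 gives epsilon.
epsilon holds, so tau follows (R6).
From nu, tau, and phi, R2 gives sigma.
From sigma and nu, R9 gives psi.
beta would need xi, tau, and sigma (R8), but xi is never established.
phi: reached.
sigma: reached.
psi: reached.
xi would need beta and epsilon (R3), but beta is never established.
tau: reached.
Reached: phi, sigma, psi, and tau — 4 of the 6.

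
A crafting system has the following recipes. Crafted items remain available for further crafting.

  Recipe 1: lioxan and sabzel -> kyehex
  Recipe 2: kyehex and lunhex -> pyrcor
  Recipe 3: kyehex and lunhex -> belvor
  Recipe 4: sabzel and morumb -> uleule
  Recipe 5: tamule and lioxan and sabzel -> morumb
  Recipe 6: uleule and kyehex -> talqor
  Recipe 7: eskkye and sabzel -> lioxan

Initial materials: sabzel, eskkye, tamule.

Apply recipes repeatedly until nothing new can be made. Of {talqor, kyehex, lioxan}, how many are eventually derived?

eskkye and sabzel -> lioxan (Recipe 7).
tamule and lioxan and sabzel -> morumb (Recipe 5).
lioxan and sabzel -> kyehex (Recipe 1).
sabzel and morumb -> uleule (Recipe 4).
Using Recipe 6, uleule and kyehex make talqor.
talqor: reached.
kyehex: reached.
lioxan: reached.
All 3 are reached.

3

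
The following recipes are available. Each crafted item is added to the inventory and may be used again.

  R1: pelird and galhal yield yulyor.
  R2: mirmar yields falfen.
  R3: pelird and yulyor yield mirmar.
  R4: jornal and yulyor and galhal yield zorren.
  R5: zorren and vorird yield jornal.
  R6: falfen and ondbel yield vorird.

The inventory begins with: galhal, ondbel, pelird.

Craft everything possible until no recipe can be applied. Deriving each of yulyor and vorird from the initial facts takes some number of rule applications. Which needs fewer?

yulyor

yulyor: Using R1, pelird and galhal make yulyor. [1 rule application]
vorird: Using R1, pelird and galhal make yulyor. pelird and yulyor → mirmar (R3). Using R2, mirmar makes falfen. Using R6, falfen and ondbel make vorird. [4 rule applications]
yulyor needs fewer.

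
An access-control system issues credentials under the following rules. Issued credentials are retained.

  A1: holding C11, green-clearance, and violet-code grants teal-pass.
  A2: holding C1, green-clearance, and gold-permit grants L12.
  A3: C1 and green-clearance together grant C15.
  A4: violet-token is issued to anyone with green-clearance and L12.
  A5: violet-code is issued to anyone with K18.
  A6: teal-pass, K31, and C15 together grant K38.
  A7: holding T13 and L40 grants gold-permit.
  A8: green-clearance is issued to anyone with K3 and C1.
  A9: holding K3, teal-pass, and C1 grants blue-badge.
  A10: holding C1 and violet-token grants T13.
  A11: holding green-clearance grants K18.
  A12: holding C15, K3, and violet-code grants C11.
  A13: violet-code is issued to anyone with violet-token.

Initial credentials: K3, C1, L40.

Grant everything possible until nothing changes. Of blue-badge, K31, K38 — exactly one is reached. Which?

Holding K3 and C1 grants green-clearance (A8).
Holding C1 and green-clearance grants C15 (A3).
Holding green-clearance grants K18 (A11).
Holding K18 grants violet-code (A5).
Holding C15, K3, and violet-code grants C11 (A12).
Holding C11, green-clearance, and violet-code grants teal-pass (A1).
Holding K3, teal-pass, and C1 grants blue-badge (A9).
No rule produces K31, and it is not given. K38 would need teal-pass, K31, and C15 (A6), but K31 is never granted.

blue-badge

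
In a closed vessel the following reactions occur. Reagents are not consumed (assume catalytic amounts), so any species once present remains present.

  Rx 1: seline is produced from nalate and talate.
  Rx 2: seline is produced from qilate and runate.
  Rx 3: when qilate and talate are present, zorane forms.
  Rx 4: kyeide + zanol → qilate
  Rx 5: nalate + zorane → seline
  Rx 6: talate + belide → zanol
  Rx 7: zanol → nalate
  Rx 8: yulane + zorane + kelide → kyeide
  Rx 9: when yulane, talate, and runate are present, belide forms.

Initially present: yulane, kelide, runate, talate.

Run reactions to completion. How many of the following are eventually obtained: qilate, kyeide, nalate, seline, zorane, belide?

yulane, talate, and runate present → belide forms (Rx 9).
talate and belide present → zanol forms (Rx 6).
zanol present → nalate forms (Rx 7).
nalate and talate present → seline forms (Rx 1).
qilate would need kyeide and zanol (Rx 4), but kyeide never forms.
kyeide would need yulane, zorane, and kelide (Rx 8), but zorane never forms.
nalate: reached.
seline: reached.
zorane would need qilate and talate (Rx 3), but qilate never forms.
belide: reached.
Reached: nalate, seline, and belide — 3 of the 6.

3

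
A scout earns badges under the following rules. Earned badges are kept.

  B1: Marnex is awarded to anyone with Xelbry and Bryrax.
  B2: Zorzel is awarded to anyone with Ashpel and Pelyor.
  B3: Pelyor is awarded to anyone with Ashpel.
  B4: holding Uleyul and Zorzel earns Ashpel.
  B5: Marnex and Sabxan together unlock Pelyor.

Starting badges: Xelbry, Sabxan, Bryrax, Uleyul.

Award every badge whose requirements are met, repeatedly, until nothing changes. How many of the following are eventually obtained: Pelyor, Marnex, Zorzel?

With Xelbry and Bryrax, Marnex is earned (B1).
With Marnex and Sabxan, Pelyor is earned (B5).
Pelyor: reached.
Marnex: reached.
Zorzel would need Ashpel and Pelyor (B2), but Ashpel is never earned.
Reached: Pelyor and Marnex — 2 of the 3.

2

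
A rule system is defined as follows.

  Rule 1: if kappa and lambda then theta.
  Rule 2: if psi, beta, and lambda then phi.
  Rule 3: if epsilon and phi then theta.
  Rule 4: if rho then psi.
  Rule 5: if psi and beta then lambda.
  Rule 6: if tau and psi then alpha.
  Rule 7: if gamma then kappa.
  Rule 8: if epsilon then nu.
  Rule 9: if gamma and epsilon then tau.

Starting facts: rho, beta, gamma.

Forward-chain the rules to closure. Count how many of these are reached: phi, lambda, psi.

rho holds, so psi follows (Rule 4).
From psi and beta, Rule 5 gives lambda.
psi, beta, and lambda hold, so phi follows (Rule 2).
phi: reached.
lambda: reached.
psi: reached.
All 3 are reached.

3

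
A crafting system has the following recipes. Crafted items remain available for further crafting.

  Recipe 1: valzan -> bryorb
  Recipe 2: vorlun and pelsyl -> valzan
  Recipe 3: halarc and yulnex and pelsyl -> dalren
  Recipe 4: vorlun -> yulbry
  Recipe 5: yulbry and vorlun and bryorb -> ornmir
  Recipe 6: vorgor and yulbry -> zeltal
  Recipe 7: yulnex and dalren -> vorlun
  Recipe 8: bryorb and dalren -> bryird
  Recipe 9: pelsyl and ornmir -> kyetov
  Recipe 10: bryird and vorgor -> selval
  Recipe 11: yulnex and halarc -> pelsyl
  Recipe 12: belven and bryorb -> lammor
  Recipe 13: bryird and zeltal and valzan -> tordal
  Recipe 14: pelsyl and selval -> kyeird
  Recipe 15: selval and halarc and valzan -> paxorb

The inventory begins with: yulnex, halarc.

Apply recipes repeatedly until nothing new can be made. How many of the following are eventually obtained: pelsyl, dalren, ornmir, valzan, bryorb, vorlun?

6

Using Recipe 11, yulnex and halarc make pelsyl.
halarc and yulnex and pelsyl -> dalren (Recipe 3).
yulnex and dalren -> vorlun (Recipe 7).
vorlun and pelsyl -> valzan (Recipe 2).
Using Recipe 4, vorlun makes yulbry.
Using Recipe 1, valzan makes bryorb.
yulbry and vorlun and bryorb -> ornmir (Recipe 5).
pelsyl: reached.
dalren: reached.
ornmir: reached.
valzan: reached.
bryorb: reached.
vorlun: reached.
All 6 are reached.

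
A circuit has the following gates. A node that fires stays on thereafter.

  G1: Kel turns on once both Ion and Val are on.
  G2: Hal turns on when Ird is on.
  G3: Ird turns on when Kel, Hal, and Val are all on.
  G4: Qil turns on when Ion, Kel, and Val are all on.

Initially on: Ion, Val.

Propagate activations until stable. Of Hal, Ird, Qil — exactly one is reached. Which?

G1: Ion and Val on → Kel on.
Ion, Kel, and Val are on, so Qil turns on (G4).
Hal would need Ird (G2), but Ird never turns on. Ird would need Kel, Hal, and Val (G3), but Hal never turns on.

Qil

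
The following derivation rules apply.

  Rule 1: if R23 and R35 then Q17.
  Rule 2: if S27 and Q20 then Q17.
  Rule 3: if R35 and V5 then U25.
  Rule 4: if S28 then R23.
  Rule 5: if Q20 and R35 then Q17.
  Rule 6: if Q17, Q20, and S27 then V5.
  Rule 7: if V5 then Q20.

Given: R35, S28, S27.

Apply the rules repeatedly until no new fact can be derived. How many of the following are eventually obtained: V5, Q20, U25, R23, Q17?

S28 holds, so R23 follows (Rule 4).
From R23 and R35, Rule 1 gives Q17.
V5 would need Q17, Q20, and S27 (Rule 6), but Q20 is never established.
Q20 would need V5 (Rule 7), but V5 is never established.
U25 would need R35 and V5 (Rule 3), but V5 is never established.
R23: reached.
Q17: reached.
Reached: R23 and Q17 — 2 of the 5.

2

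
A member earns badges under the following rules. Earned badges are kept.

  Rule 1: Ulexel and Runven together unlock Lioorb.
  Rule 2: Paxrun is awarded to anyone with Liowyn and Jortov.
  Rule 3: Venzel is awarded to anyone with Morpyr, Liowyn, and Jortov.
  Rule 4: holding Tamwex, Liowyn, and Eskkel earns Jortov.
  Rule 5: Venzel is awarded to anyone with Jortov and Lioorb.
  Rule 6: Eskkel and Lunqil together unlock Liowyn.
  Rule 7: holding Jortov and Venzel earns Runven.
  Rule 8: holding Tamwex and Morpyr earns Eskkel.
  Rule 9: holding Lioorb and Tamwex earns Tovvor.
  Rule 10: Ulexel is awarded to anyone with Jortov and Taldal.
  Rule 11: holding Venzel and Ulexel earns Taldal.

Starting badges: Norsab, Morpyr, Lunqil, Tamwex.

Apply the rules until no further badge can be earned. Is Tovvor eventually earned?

Tovvor would need Lioorb and Tamwex (Rule 9), but Lioorb is never earned.

No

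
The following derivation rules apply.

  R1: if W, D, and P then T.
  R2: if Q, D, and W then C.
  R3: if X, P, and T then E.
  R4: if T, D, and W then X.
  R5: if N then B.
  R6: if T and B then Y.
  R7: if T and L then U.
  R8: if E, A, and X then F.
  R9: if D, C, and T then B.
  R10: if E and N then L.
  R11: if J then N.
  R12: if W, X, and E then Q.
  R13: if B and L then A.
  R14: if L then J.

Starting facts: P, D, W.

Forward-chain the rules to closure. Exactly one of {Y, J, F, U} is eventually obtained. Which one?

W, D, and P hold, so T follows (R1).
From T, D, and W, R4 gives X.
From X, P, and T, R3 gives E.
W, X, and E hold, so Q follows (R12).
From Q, D, and W, R2 gives C.
D, C, and T hold, so B follows (R9).
From T and B, R6 gives Y.
F would need E, A, and X (R8), but A is never established. U would need T and L (R7), but L is never established. J would need L (R14), but L is never established.

Y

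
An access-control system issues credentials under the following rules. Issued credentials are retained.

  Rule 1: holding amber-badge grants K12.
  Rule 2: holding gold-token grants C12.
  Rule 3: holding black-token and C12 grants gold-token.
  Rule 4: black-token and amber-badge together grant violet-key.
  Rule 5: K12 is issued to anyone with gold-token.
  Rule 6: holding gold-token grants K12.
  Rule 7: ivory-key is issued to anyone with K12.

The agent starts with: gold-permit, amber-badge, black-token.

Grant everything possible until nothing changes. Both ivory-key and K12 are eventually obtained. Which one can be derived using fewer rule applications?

K12: Holding amber-badge grants K12 (Rule 1). [1 rule application]
ivory-key: Holding amber-badge grants K12 (Rule 1). Holding K12 grants ivory-key (Rule 7). [2 rule applications]
K12 needs fewer.

K12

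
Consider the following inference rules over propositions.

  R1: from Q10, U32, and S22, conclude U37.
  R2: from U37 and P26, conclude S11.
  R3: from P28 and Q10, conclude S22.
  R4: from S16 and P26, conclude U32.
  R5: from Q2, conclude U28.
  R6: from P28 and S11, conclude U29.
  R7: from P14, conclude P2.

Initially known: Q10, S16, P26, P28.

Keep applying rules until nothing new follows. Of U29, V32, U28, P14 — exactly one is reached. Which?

U29

From S16 and P26, R4 gives U32.
P28 and Q10 hold, so S22 follows (R3).
Q10, U32, and S22 hold, so U37 follows (R1).
U37 and P26 hold, so S11 follows (R2).
From P28 and S11, R6 gives U29.
No rule produces V32, and it is not given. No rule produces P14, and it is not given. U28 would need Q2 (R5), but Q2 is never established.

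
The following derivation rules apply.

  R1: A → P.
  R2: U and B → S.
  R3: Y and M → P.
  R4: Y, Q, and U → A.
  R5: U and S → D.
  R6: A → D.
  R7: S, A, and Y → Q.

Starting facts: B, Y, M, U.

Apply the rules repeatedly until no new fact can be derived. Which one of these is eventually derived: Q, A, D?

From U and B, R2 gives S.
U and S hold, so D follows (R5).
Q would need S, A, and Y (R7), but A is never established. A would need Y, Q, and U (R4), but Q is never established.

D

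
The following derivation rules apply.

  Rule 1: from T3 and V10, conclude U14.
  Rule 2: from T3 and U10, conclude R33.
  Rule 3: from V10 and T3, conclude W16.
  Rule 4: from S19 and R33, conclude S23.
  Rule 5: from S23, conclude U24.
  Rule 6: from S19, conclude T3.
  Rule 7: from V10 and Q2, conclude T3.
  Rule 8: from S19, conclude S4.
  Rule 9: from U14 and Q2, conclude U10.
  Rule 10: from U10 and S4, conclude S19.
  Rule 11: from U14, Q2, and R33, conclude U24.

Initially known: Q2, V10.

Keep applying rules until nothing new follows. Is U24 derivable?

Yes

From V10 and Q2, Rule 7 gives T3.
T3 and V10 hold, so U14 follows (Rule 1).
From U14 and Q2, Rule 9 gives U10.
T3 and U10 hold, so R33 follows (Rule 2).
From U14, Q2, and R33, Rule 11 gives U24.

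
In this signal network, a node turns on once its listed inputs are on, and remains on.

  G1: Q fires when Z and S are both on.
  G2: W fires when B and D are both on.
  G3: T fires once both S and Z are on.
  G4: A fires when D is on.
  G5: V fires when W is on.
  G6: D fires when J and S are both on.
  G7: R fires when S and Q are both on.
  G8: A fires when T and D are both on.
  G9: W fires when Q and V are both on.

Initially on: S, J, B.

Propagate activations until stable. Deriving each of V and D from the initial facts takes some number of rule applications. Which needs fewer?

D

D: G6: J and S on → D on. [1 rule application]
V: G6: J and S on → D on. B and D are on, so W fires (G2). G5: W on → V on. [3 rule applications]
D needs fewer.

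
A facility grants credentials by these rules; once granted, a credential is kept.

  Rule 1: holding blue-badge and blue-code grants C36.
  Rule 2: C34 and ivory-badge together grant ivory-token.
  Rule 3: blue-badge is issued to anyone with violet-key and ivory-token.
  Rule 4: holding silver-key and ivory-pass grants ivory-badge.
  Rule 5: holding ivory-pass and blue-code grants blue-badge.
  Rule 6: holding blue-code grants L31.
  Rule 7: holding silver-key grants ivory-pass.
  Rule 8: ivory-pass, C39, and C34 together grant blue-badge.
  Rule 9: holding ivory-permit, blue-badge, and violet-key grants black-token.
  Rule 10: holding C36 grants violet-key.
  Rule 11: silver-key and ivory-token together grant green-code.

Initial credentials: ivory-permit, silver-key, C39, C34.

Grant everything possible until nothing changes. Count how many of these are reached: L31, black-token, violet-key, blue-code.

0

L31 would need blue-code (Rule 6), but blue-code is never granted.
black-token would need ivory-permit, blue-badge, and violet-key (Rule 9), but violet-key is never granted.
violet-key would need C36 (Rule 10), but C36 is never granted.
No rule produces blue-code, and it is not given.
None of the 4 are reached.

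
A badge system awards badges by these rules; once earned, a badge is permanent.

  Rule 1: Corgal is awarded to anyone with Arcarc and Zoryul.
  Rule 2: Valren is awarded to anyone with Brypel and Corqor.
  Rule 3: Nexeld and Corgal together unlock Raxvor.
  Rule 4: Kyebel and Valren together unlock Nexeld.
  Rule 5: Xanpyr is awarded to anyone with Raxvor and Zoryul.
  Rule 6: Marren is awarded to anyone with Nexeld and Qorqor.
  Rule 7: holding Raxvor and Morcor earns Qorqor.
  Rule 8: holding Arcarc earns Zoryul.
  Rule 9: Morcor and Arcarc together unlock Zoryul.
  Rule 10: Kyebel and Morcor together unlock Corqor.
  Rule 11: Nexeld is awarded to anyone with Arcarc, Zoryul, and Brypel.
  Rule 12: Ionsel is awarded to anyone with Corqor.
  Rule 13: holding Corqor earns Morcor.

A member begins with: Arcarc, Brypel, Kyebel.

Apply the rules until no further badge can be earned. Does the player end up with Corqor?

No

Corqor would need Kyebel and Morcor (Rule 10), but Morcor is never earned.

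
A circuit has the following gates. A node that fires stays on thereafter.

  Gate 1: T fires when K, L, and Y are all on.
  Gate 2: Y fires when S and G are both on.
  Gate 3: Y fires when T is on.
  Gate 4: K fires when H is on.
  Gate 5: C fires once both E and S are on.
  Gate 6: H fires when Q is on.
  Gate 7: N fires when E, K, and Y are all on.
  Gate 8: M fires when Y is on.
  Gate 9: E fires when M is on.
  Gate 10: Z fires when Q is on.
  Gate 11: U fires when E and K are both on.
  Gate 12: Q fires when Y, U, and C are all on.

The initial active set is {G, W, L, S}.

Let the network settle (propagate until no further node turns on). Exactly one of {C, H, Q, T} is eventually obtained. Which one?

C

S and G are on, so Y fires (Gate 2).
Gate 8: Y on → M on.
M is on, so E fires (Gate 9).
E and S are on, so C fires (Gate 5).
H would need Q (Gate 6), but Q never turns on. Q would need Y, U, and C (Gate 12), but U never turns on. T would need K, L, and Y (Gate 1), but K never turns on.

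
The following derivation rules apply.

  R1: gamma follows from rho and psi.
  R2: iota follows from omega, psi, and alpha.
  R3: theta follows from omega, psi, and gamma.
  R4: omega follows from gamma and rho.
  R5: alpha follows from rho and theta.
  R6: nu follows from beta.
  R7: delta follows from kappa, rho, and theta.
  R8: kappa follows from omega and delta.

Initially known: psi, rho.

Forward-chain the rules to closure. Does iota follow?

Yes

rho and psi hold, so gamma follows (R1).
From gamma and rho, R4 gives omega.
From omega, psi, and gamma, R3 gives theta.
From rho and theta, R5 gives alpha.
omega, psi, and alpha hold, so iota follows (R2).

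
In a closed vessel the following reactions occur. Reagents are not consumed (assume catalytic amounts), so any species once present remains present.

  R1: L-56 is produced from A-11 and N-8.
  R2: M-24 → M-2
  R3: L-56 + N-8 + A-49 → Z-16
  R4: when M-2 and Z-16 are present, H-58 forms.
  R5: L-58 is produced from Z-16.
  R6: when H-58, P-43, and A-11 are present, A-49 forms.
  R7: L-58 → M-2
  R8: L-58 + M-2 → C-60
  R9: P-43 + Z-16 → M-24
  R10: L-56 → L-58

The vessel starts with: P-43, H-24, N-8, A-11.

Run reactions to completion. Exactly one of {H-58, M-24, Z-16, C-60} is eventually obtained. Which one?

C-60

A-11 and N-8 present → L-56 forms (R1).
L-56 present → L-58 forms (R10).
L-58 present → M-2 forms (R7).
L-58 and M-2 present → C-60 forms (R8).
Z-16 would need L-56, N-8, and A-49 (R3), but A-49 never forms. H-58 would need M-2 and Z-16 (R4), but Z-16 never forms. M-24 would need P-43 and Z-16 (R9), but Z-16 never forms.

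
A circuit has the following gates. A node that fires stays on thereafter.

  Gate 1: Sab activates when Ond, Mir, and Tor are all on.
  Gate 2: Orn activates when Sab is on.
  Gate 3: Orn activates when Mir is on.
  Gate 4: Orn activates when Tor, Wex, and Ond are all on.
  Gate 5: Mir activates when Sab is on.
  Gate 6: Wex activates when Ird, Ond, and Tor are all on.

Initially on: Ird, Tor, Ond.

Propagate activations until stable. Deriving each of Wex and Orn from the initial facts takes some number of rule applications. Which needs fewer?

Wex: Ird, Ond, and Tor are on, so Wex activates (Gate 6). [1 rule application]
Orn: Gate 6: Ird, Ond, and Tor on → Wex on. Gate 4: Tor, Wex, and Ond on → Orn on. [2 rule applications]
Wex needs fewer.

Wex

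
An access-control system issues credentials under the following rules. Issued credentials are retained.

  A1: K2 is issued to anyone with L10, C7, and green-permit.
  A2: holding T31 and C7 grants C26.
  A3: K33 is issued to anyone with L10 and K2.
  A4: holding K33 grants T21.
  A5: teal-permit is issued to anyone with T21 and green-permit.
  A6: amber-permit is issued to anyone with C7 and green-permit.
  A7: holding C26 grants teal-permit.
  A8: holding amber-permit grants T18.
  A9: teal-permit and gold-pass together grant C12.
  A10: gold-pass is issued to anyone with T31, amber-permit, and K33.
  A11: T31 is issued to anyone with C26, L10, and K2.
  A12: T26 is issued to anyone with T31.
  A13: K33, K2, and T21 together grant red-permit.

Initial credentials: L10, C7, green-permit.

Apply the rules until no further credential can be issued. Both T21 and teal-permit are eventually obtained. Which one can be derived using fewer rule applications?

T21

T21: Holding L10, C7, and green-permit grants K2 (A1). Holding L10 and K2 grants K33 (A3). Holding K33 grants T21 (A4). [3 rule applications]
teal-permit: Holding L10, C7, and green-permit grants K2 (A1). Holding L10 and K2 grants K33 (A3). Holding K33 grants T21 (A4). Holding T21 and green-permit grants teal-permit (A5). [4 rule applications]
T21 needs fewer.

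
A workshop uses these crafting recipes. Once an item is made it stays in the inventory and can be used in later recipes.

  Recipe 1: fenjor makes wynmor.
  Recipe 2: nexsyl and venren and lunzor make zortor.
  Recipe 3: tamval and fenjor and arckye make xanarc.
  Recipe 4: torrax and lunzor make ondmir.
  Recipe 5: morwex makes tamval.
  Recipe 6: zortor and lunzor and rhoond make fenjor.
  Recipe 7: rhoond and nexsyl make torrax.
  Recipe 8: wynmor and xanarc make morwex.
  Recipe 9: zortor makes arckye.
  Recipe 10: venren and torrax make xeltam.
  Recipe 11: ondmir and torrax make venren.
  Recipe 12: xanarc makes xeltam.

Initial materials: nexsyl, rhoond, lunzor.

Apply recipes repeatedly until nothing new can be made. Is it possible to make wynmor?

Yes

Using Recipe 7, rhoond and nexsyl make torrax.
torrax and lunzor → ondmir (Recipe 4).
Using Recipe 11, ondmir and torrax make venren.
nexsyl and venren and lunzor → zortor (Recipe 2).
zortor and lunzor and rhoond → fenjor (Recipe 6).
Using Recipe 1, fenjor makes wynmor.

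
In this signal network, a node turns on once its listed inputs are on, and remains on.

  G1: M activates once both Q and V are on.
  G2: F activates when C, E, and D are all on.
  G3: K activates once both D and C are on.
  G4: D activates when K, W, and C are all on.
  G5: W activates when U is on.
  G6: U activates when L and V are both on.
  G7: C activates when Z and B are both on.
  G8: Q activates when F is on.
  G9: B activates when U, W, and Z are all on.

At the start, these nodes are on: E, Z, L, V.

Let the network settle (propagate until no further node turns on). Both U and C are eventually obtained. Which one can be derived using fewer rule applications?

U

U: G6: L and V on → U on. [1 rule application]
C: L and V are on, so U activates (G6). G5: U on → W on. U, W, and Z are on, so B activates (G9). Z and B are on, so C activates (G7). [4 rule applications]
U needs fewer.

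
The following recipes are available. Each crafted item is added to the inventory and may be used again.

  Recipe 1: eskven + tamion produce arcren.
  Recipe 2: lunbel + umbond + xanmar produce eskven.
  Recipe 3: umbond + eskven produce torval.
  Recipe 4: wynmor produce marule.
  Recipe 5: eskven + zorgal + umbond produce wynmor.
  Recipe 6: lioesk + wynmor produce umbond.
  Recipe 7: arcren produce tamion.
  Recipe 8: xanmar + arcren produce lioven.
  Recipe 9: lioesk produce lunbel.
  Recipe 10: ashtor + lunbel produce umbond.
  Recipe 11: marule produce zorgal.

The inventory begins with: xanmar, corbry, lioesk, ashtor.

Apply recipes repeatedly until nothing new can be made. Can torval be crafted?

Yes

lioesk → lunbel (Recipe 9).
ashtor + lunbel → umbond (Recipe 10).
Using Recipe 2, lunbel, umbond, and xanmar make eskven.
umbond + eskven → torval (Recipe 3).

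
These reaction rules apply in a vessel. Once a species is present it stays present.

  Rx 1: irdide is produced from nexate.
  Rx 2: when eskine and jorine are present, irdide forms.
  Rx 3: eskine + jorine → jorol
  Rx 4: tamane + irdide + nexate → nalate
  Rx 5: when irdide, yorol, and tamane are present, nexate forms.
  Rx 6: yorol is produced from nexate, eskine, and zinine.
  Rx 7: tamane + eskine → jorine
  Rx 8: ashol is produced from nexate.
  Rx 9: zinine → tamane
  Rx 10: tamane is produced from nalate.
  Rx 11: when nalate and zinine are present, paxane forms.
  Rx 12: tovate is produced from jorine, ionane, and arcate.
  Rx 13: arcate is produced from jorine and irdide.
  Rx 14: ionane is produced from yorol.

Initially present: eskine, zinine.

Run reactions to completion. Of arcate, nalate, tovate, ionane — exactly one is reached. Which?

arcate

zinine present → tamane forms (Rx 9).
tamane and eskine present → jorine forms (Rx 7).
eskine and jorine present → irdide forms (Rx 2).
jorine and irdide present → arcate forms (Rx 13).
tovate would need jorine, ionane, and arcate (Rx 12), but ionane never forms. nalate would need tamane, irdide, and nexate (Rx 4), but nexate never forms. ionane would need yorol (Rx 14), but yorol never forms.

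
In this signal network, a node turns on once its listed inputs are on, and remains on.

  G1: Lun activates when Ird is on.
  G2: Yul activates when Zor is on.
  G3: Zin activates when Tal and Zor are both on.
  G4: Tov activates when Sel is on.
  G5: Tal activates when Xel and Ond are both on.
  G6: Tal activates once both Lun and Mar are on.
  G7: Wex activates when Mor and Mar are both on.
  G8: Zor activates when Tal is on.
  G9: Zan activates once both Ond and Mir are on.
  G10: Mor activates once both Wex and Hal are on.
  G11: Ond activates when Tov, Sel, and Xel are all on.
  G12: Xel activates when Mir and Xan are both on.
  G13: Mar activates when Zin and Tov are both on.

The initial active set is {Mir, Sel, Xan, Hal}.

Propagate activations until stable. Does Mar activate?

G4: Sel on → Tov on.
G12: Mir and Xan on → Xel on.
Tov, Sel, and Xel are on, so Ond activates (G11).
G5: Xel and Ond on → Tal on.
G8: Tal on → Zor on.
G3: Tal and Zor on → Zin on.
G13: Zin and Tov on → Mar on.

Yes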